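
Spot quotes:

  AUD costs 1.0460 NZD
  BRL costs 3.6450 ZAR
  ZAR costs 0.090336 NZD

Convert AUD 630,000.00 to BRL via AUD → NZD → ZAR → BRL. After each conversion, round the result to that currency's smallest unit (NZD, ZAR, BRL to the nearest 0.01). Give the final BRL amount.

AUD 630,000.00 × 1.0460 = NZD 658,980.00
NZD 658,980.00 ÷ 0.090336 = ZAR 7,294,766.21
ZAR 7,294,766.21 ÷ 3.6450 = BRL 2,001,307.60

BRL 2,001,307.60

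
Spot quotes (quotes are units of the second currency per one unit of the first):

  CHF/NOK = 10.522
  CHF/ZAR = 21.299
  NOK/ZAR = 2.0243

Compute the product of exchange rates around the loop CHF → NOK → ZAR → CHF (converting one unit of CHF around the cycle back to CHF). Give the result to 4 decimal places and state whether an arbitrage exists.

Around CHF → NOK → ZAR → CHF: 1 × 10.522 × 2.0243 ÷ 21.299 = 1.000032
Product ≈ 1 (deviation 0.003%, within rounding noise).

1.0000 (no arbitrage)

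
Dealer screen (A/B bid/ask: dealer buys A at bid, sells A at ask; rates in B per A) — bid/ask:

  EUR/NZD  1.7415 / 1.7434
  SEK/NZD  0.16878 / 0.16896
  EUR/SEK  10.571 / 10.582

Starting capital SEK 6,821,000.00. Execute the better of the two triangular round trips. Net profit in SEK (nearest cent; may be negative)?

Net profit: SEK 159,524.62

Best loop SEK → NZD → EUR → SEK:
SEK 6,821,000.00 × 0.16878 (sell SEK at bid) = NZD 1,151,248.38
NZD 1,151,248.38 ÷ 1.7434 (buy EUR at ask) = EUR 660,346.67
EUR 660,346.67 × 10.571 (sell EUR at bid) = SEK 6,980,524.62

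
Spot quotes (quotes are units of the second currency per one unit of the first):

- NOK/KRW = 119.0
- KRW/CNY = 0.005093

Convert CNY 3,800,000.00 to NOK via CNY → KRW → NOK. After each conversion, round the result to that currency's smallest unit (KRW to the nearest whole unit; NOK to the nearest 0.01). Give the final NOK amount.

CNY 3,800,000.00 ÷ 0.005093 = KRW 746,122,128
KRW 746,122,128 ÷ 119.0 = NOK 6,269,933.85

NOK 6,269,933.85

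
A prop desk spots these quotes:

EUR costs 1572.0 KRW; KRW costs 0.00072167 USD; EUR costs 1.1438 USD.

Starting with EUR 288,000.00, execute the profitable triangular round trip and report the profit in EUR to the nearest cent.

Profit: EUR 2,369.76

Profitable loop is EUR → USD → KRW → EUR:
EUR 288,000.00 × 1.1438 = USD 329,414.40
USD 329,414.40 ÷ 0.00072167 = KRW 456,461,263
KRW 456,461,263 ÷ 1572.0 = EUR 290,369.76
Profit = EUR 290,369.76 − EUR 288,000.00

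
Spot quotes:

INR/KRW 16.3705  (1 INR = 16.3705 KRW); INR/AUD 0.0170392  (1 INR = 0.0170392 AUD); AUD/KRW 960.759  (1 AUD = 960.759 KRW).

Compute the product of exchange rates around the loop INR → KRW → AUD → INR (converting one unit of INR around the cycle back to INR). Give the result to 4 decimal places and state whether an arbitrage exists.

1.0000 (no arbitrage)

Around INR → KRW → AUD → INR: 1 × 16.3705 ÷ 960.759 ÷ 0.0170392 = 0.999996
Product ≈ 1 (deviation 0.000%, within rounding noise).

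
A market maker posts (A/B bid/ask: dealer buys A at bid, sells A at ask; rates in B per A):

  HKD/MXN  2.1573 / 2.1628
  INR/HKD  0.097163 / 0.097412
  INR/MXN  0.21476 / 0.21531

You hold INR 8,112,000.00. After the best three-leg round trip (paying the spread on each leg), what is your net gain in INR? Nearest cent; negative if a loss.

Net profit: INR 156,990.94

Best loop INR → MXN → HKD → INR:
INR 8,112,000.00 × 0.21476 (sell INR at bid) = MXN 1,742,133.12
MXN 1,742,133.12 ÷ 2.1628 (buy HKD at ask) = HKD 805,498.95
HKD 805,498.95 ÷ 0.097412 (buy INR at ask) = INR 8,268,990.94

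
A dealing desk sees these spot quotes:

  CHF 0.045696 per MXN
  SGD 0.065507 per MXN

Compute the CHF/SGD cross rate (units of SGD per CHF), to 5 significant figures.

1 CHF ÷ 0.045696 = 21.8838 MXN
21.8838 MXN × 0.065507 = 1.43354 SGD

CHF/SGD = 1.4335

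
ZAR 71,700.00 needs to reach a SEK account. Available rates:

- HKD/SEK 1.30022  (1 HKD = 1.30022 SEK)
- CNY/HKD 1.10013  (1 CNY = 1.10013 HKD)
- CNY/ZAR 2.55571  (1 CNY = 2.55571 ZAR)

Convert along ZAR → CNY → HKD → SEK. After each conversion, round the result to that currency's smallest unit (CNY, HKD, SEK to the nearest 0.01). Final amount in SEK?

SEK 40,129.94

ZAR 71,700.00 ÷ 2.55571 = CNY 28,054.83
CNY 28,054.83 × 1.10013 = HKD 30,863.96
HKD 30,863.96 × 1.30022 = SEK 40,129.94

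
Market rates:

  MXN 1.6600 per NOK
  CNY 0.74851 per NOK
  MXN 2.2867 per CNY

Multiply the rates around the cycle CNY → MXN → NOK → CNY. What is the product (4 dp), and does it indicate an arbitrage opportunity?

1.0311 (arbitrage exists)

Around CNY → MXN → NOK → CNY: 1 × 2.2867 ÷ 1.6600 × 0.74851 = 1.031095
Product > 1; profitable direction is CNY → MXN → NOK → CNY.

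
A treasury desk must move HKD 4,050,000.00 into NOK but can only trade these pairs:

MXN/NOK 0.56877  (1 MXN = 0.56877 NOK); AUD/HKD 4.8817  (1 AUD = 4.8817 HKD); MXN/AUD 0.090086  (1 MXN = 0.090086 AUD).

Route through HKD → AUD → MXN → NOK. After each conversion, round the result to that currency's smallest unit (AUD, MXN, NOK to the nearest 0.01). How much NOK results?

NOK 5,237,973.69

HKD 4,050,000.00 ÷ 4.8817 = AUD 829,629.02
AUD 829,629.02 ÷ 0.090086 = MXN 9,209,300.22
MXN 9,209,300.22 × 0.56877 = NOK 5,237,973.69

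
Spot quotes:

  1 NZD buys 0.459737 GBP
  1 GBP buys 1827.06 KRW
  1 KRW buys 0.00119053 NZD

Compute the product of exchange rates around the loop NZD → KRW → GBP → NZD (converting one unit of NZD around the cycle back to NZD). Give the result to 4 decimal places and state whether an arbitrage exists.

Around NZD → KRW → GBP → NZD: 1 ÷ 0.00119053 ÷ 1827.06 ÷ 0.459737 = 0.999994
Product ≈ 1 (deviation 0.001%, within rounding noise).

1.0000 (no arbitrage)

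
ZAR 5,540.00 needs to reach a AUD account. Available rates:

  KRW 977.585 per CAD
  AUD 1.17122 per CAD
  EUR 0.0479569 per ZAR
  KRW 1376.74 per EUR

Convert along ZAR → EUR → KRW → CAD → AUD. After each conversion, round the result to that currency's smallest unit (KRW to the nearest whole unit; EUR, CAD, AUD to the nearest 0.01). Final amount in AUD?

ZAR 5,540.00 × 0.0479569 = EUR 265.68
EUR 265.68 × 1376.74 = KRW 365,772
KRW 365,772 ÷ 977.585 = CAD 374.16
CAD 374.16 × 1.17122 = AUD 438.22

AUD 438.22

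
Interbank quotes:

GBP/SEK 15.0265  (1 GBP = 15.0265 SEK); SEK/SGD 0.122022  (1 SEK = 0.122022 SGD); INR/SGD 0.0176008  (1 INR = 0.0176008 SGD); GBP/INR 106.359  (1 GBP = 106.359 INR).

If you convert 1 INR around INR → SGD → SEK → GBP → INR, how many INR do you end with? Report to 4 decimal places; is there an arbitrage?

Around INR → SGD → SEK → GBP → INR: 1 × 0.0176008 ÷ 0.122022 ÷ 15.0265 × 106.359 = 1.020965
Product > 1; profitable direction is INR → SGD → SEK → GBP → INR.

1.0210 (arbitrage exists)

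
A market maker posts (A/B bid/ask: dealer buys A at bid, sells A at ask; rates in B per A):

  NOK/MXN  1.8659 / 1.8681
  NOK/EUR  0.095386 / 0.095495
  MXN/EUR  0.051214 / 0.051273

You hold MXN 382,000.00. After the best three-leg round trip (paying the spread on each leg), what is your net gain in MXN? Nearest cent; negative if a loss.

Net profit: MXN 260.82

Best loop MXN → EUR → NOK → MXN:
MXN 382,000.00 × 0.051214 (sell MXN at bid) = EUR 19,563.75
EUR 19,563.75 ÷ 0.095495 (buy NOK at ask) = NOK 204,866.73
NOK 204,866.73 × 1.8659 (sell NOK at bid) = MXN 382,260.82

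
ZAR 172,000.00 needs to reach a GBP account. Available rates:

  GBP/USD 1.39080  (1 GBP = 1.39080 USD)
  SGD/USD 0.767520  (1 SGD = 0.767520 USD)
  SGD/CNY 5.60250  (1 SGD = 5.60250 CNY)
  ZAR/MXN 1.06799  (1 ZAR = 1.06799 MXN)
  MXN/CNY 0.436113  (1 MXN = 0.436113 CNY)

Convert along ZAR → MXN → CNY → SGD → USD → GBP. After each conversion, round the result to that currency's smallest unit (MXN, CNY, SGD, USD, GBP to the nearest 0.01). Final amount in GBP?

ZAR 172,000.00 × 1.06799 = MXN 183,694.28
MXN 183,694.28 × 0.436113 = CNY 80,111.46
CNY 80,111.46 ÷ 5.60250 = SGD 14,299.23
SGD 14,299.23 × 0.767520 = USD 10,974.95
USD 10,974.95 ÷ 1.39080 = GBP 7,891.11

GBP 7,891.11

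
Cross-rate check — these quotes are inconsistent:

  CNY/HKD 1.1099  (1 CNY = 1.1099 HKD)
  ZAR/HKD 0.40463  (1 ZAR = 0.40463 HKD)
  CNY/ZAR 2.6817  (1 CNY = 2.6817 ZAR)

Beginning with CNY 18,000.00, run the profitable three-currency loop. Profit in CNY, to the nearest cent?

Profitable loop is CNY → HKD → ZAR → CNY:
CNY 18,000.00 × 1.1099 = HKD 19,978.20
HKD 19,978.20 ÷ 0.40463 = ZAR 49,374.00
ZAR 49,374.00 ÷ 2.6817 = CNY 18,411.45
Profit = CNY 18,411.45 − CNY 18,000.00

Profit: CNY 411.45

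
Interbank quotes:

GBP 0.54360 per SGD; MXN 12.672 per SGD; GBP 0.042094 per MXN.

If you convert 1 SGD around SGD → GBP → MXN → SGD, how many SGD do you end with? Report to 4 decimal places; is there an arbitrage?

1.0191 (arbitrage exists)

Around SGD → GBP → MXN → SGD: 1 × 0.54360 ÷ 0.042094 ÷ 12.672 = 1.019094
Product > 1; profitable direction is SGD → GBP → MXN → SGD.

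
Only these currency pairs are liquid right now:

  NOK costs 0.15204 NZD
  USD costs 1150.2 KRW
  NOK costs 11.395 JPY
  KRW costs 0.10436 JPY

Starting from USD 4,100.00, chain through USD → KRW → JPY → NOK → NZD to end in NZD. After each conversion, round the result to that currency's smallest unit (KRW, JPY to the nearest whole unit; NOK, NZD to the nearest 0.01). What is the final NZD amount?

USD 4,100.00 × 1150.2 = KRW 4,715,820
KRW 4,715,820 × 0.10436 = JPY 492,143
JPY 492,143 ÷ 11.395 = NOK 43,189.38
NOK 43,189.38 × 0.15204 = NZD 6,566.51

NZD 6,566.51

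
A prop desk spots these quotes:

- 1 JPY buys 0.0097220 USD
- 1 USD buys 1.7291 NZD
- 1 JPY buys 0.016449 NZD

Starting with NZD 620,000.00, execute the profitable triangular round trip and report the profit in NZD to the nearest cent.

Profitable loop is NZD → JPY → USD → NZD:
NZD 620,000.00 ÷ 0.016449 = JPY 37,692,261
JPY 37,692,261 × 0.0097220 = USD 366,444.16
USD 366,444.16 × 1.7291 = NZD 633,618.60
Profit = NZD 633,618.60 − NZD 620,000.00

Profit: NZD 13,618.60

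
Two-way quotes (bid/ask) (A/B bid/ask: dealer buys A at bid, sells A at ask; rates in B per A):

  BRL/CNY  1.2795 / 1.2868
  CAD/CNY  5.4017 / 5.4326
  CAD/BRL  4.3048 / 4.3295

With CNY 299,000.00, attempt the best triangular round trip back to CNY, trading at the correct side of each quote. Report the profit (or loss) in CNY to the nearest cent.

Net profit: CNY 4,149.41

Best loop CNY → CAD → BRL → CNY:
CNY 299,000.00 ÷ 5.4326 (buy CAD at ask) = CAD 55,038.10
CAD 55,038.10 × 4.3048 (sell CAD at bid) = BRL 236,928.03
BRL 236,928.03 × 1.2795 (sell BRL at bid) = CNY 303,149.41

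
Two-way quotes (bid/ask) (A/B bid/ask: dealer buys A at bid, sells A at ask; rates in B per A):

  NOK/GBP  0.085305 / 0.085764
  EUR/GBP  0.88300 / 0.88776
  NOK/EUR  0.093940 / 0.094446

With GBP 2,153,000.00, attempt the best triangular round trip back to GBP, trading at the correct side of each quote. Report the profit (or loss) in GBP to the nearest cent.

Best loop GBP → EUR → NOK → GBP:
GBP 2,153,000.00 ÷ 0.88776 (buy EUR at ask) = EUR 2,425,205.01
EUR 2,425,205.01 ÷ 0.094446 (buy NOK at ask) = NOK 25,678,218.35
NOK 25,678,218.35 × 0.085305 (sell NOK at bid) = GBP 2,190,480.42

Net profit: GBP 37,480.42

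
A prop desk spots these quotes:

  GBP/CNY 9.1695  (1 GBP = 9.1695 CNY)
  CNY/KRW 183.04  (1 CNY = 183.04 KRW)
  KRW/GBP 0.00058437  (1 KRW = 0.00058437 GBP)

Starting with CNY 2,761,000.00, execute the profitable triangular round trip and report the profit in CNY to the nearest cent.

Profitable loop is CNY → GBP → KRW → CNY:
CNY 2,761,000.00 ÷ 9.1695 = GBP 301,106.93
GBP 301,106.93 ÷ 0.00058437 = KRW 515,267,605
KRW 515,267,605 ÷ 183.04 = CNY 2,815,054.66
Profit = CNY 2,815,054.66 − CNY 2,761,000.00

Profit: CNY 54,054.66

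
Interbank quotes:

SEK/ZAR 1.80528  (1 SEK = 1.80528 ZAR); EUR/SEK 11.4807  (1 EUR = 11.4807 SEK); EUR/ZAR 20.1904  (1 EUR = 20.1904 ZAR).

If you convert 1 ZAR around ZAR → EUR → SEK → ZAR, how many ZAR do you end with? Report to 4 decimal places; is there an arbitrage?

1.0265 (arbitrage exists)

Around ZAR → EUR → SEK → ZAR: 1 ÷ 20.1904 × 11.4807 × 1.80528 = 1.026521
Product > 1; profitable direction is ZAR → EUR → SEK → ZAR.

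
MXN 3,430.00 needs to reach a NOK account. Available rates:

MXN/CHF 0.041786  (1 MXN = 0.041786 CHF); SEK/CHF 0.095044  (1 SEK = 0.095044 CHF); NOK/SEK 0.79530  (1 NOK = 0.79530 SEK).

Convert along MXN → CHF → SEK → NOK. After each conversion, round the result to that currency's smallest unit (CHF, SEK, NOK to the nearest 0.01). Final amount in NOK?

MXN 3,430.00 × 0.041786 = CHF 143.33
CHF 143.33 ÷ 0.095044 = SEK 1,508.04
SEK 1,508.04 ÷ 0.79530 = NOK 1,896.19

NOK 1,896.19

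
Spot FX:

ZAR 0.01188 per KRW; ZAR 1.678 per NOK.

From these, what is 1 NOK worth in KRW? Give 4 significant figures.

NOK/KRW = 141.2

1 NOK × 1.678 = 1.678 ZAR
1.678 ZAR ÷ 0.01188 = 141.246 KRW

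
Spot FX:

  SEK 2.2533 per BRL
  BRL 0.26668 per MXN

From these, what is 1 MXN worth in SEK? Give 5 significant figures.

1 MXN × 0.26668 = 0.26668 BRL
0.26668 BRL × 2.2533 = 0.60091 SEK

MXN/SEK = 0.60091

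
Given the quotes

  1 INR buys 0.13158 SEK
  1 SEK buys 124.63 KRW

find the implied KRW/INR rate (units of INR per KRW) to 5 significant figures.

KRW/INR = 0.060980

1 KRW ÷ 124.63 = 0.00802375 SEK
0.00802375 SEK ÷ 0.13158 = 0.06098 INR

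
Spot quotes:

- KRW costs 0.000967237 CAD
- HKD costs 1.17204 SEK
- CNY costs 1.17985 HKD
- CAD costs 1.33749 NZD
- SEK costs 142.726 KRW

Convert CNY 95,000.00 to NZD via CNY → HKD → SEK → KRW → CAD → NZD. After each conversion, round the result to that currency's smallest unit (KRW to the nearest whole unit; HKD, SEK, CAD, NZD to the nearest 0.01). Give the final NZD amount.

NZD 24,256.01

CNY 95,000.00 × 1.17985 = HKD 112,085.75
HKD 112,085.75 × 1.17204 = SEK 131,368.98
SEK 131,368.98 × 142.726 = KRW 18,749,769
KRW 18,749,769 × 0.000967237 = CAD 18,135.47
CAD 18,135.47 × 1.33749 = NZD 24,256.01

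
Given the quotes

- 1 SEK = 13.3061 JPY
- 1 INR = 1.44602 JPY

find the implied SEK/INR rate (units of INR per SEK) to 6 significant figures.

SEK/INR = 9.20188

1 SEK × 13.3061 = 13.3061 JPY
13.3061 JPY ÷ 1.44602 = 9.20188 INR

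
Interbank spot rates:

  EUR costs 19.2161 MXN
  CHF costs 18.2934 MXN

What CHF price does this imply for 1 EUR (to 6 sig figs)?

EUR/CHF = 1.05044

1 EUR × 19.2161 = 19.2161 MXN
19.2161 MXN ÷ 18.2934 = 1.05044 CHF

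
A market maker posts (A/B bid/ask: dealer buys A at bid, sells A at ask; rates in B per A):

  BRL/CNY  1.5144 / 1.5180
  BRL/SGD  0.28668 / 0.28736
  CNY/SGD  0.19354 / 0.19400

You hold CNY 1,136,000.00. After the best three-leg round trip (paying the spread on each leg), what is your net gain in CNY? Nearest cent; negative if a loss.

Net profit: CNY 22,679.58

Best loop CNY → SGD → BRL → CNY:
CNY 1,136,000.00 × 0.19354 (sell CNY at bid) = SGD 219,861.44
SGD 219,861.44 ÷ 0.28736 (buy BRL at ask) = BRL 765,108.02
BRL 765,108.02 × 1.5144 (sell BRL at bid) = CNY 1,158,679.58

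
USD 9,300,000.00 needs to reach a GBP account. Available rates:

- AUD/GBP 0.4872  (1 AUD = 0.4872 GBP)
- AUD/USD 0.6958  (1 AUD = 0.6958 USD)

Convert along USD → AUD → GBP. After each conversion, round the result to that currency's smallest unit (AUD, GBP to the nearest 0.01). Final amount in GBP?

GBP 6,511,871.23

USD 9,300,000.00 ÷ 0.6958 = AUD 13,365,909.74
AUD 13,365,909.74 × 0.4872 = GBP 6,511,871.23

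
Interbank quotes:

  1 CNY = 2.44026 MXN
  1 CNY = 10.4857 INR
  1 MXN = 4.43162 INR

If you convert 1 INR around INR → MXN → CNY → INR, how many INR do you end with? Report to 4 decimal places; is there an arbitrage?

0.9696 (arbitrage exists)

Around INR → MXN → CNY → INR: 1 ÷ 4.43162 ÷ 2.44026 × 10.4857 = 0.969614
Product < 1; profitable direction is INR → CNY → MXN → INR.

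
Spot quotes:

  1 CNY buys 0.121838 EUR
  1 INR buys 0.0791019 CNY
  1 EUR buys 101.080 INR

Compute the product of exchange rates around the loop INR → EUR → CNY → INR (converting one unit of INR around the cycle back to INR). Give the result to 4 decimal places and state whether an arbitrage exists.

1.0265 (arbitrage exists)

Around INR → EUR → CNY → INR: 1 ÷ 101.080 ÷ 0.121838 ÷ 0.0791019 = 1.026515
Product > 1; profitable direction is INR → EUR → CNY → INR.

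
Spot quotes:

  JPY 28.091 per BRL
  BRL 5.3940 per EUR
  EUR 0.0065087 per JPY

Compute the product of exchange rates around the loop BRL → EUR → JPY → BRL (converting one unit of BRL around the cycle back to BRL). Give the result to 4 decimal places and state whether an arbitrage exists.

Around BRL → EUR → JPY → BRL: 1 ÷ 5.3940 ÷ 0.0065087 ÷ 28.091 = 1.013976
Product > 1; profitable direction is BRL → EUR → JPY → BRL.

1.0140 (arbitrage exists)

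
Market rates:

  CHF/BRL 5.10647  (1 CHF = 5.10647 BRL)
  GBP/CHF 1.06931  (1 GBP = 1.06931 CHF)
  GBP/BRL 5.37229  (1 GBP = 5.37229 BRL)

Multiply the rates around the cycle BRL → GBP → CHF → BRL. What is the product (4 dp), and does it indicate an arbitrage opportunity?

Around BRL → GBP → CHF → BRL: 1 ÷ 5.37229 × 1.06931 × 5.10647 = 1.016401
Product > 1; profitable direction is BRL → GBP → CHF → BRL.

1.0164 (arbitrage exists)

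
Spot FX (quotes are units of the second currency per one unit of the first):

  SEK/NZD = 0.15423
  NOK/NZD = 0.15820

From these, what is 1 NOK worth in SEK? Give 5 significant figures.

NOK/SEK = 1.0257

1 NOK × 0.15820 = 0.1582 NZD
0.1582 NZD ÷ 0.15423 = 1.02574 SEK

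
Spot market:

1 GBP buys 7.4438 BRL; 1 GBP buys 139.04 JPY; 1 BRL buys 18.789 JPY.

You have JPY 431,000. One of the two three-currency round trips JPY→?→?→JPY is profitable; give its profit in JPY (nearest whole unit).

Profit: JPY 2,547

Profitable loop is JPY → GBP → BRL → JPY:
JPY 431,000 ÷ 139.04 = GBP 3,099.83
GBP 3,099.83 × 7.4438 = BRL 23,074.50
BRL 23,074.50 × 18.789 = JPY 433,547
Profit = JPY 433,547 − JPY 431,000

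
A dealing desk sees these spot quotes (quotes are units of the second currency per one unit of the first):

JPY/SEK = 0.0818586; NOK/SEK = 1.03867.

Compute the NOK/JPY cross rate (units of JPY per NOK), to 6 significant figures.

1 NOK × 1.03867 = 1.03867 SEK
1.03867 SEK ÷ 0.0818586 = 12.6886 JPY

NOK/JPY = 12.6886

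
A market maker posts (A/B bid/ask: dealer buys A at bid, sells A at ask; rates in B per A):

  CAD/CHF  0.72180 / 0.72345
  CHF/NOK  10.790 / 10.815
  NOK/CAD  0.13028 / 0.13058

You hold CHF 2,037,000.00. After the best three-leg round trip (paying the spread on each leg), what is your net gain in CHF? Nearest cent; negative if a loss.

Best loop CHF → NOK → CAD → CHF:
CHF 2,037,000.00 × 10.790 (sell CHF at bid) = NOK 21,979,230.00
NOK 21,979,230.00 × 0.13028 (sell NOK at bid) = CAD 2,863,454.08
CAD 2,863,454.08 × 0.72180 (sell CAD at bid) = CHF 2,066,841.16

Net profit: CHF 29,841.16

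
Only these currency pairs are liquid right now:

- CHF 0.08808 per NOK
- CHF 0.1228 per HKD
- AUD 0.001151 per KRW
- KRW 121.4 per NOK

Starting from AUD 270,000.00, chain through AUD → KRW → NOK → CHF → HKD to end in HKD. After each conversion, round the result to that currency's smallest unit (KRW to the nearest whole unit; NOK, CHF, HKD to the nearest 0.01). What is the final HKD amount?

AUD 270,000.00 ÷ 0.001151 = KRW 234,578,627
KRW 234,578,627 ÷ 121.4 = NOK 1,932,278.64
NOK 1,932,278.64 × 0.08808 = CHF 170,195.10
CHF 170,195.10 ÷ 0.1228 = HKD 1,385,953.58

HKD 1,385,953.58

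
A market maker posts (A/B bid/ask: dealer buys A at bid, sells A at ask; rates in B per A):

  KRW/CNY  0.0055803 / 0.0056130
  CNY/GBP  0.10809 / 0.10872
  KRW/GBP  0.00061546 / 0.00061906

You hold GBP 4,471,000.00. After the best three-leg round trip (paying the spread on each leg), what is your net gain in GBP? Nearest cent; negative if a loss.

Net profit: GBP 38,205.38

Best loop GBP → CNY → KRW → GBP:
GBP 4,471,000.00 ÷ 0.10872 (buy CNY at ask) = CNY 41,123,988.23
CNY 41,123,988.23 ÷ 0.0056130 (buy KRW at ask) = KRW 7,326,561,238
KRW 7,326,561,238 × 0.00061546 (sell KRW at bid) = GBP 4,509,205.38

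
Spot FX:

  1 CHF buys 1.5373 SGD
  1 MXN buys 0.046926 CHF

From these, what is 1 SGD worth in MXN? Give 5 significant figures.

SGD/MXN = 13.862

1 SGD ÷ 1.5373 = 0.650491 CHF
0.650491 CHF ÷ 0.046926 = 13.8621 MXN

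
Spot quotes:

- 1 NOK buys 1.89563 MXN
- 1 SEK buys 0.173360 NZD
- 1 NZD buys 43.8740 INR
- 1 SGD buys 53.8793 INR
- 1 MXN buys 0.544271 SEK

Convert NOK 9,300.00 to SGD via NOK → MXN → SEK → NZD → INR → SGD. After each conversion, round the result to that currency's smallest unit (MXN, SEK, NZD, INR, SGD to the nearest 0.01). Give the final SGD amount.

SGD 1,354.53

NOK 9,300.00 × 1.89563 = MXN 17,629.36
MXN 17,629.36 × 0.544271 = SEK 9,595.15
SEK 9,595.15 × 0.173360 = NZD 1,663.42
NZD 1,663.42 × 43.8740 = INR 72,980.89
INR 72,980.89 ÷ 53.8793 = SGD 1,354.53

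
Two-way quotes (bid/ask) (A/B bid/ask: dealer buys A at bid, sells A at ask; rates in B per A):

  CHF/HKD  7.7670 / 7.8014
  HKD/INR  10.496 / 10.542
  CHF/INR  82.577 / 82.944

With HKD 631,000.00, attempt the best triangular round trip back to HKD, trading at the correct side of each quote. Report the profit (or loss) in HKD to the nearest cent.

Best loop HKD → CHF → INR → HKD:
HKD 631,000.00 ÷ 7.8014 (buy CHF at ask) = CHF 80,882.92
CHF 80,882.92 × 82.577 (sell CHF at bid) = INR 6,679,068.76
INR 6,679,068.76 ÷ 10.542 (buy HKD at ask) = HKD 633,567.52

Net profit: HKD 2,567.52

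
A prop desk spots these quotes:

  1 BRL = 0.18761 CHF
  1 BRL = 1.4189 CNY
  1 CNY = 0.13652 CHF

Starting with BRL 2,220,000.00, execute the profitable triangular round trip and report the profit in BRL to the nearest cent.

Profitable loop is BRL → CNY → CHF → BRL:
BRL 2,220,000.00 × 1.4189 = CNY 3,149,958.00
CNY 3,149,958.00 × 0.13652 = CHF 430,032.27
CHF 430,032.27 ÷ 0.18761 = BRL 2,292,160.69
Profit = BRL 2,292,160.69 − BRL 2,220,000.00

Profit: BRL 72,160.69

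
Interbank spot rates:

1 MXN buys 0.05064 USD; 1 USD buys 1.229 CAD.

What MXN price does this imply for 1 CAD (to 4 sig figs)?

CAD/MXN = 16.07

1 CAD ÷ 1.229 = 0.81367 USD
0.81367 USD ÷ 0.05064 = 16.0677 MXN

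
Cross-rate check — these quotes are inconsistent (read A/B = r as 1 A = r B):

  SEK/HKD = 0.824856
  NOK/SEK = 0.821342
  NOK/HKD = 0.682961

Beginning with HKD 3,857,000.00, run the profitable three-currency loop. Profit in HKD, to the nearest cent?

Profitable loop is HKD → SEK → NOK → HKD:
HKD 3,857,000.00 ÷ 0.824856 = SEK 4,675,967.68
SEK 4,675,967.68 ÷ 0.821342 = NOK 5,693,082.40
NOK 5,693,082.40 × 0.682961 = HKD 3,888,153.25
Profit = HKD 3,888,153.25 − HKD 3,857,000.00

Profit: HKD 31,153.25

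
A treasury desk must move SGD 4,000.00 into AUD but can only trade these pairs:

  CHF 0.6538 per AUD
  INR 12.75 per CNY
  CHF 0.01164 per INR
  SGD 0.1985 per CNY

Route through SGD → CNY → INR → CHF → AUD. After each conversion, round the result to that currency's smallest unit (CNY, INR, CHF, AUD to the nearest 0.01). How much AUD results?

AUD 4,574.23

SGD 4,000.00 ÷ 0.1985 = CNY 20,151.13
CNY 20,151.13 × 12.75 = INR 256,926.91
INR 256,926.91 × 0.01164 = CHF 2,990.63
CHF 2,990.63 ÷ 0.6538 = AUD 4,574.23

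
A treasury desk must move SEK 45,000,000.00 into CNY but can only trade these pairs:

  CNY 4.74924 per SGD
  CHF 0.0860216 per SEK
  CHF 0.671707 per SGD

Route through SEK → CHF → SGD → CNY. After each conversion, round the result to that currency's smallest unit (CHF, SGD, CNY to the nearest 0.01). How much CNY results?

CNY 27,369,336.73

SEK 45,000,000.00 × 0.0860216 = CHF 3,870,972.00
CHF 3,870,972.00 ÷ 0.671707 = SGD 5,762,887.69
SGD 5,762,887.69 × 4.74924 = CNY 27,369,336.73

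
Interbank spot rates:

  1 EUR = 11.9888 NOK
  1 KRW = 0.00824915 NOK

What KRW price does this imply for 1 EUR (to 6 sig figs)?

EUR/KRW = 1453.34

1 EUR × 11.9888 = 11.9888 NOK
11.9888 NOK ÷ 0.00824915 = 1453.34 KRW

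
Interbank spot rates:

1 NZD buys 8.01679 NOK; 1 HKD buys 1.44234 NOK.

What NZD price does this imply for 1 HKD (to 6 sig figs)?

HKD/NZD = 0.179915

1 HKD × 1.44234 = 1.44234 NOK
1.44234 NOK ÷ 8.01679 = 0.179915 NZD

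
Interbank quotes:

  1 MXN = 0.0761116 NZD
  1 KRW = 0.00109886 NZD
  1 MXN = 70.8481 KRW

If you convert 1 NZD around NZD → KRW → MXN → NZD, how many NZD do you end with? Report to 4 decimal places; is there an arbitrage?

0.9776 (arbitrage exists)

Around NZD → KRW → MXN → NZD: 1 ÷ 0.00109886 ÷ 70.8481 × 0.0761116 = 0.977643
Product < 1; profitable direction is NZD → MXN → KRW → NZD.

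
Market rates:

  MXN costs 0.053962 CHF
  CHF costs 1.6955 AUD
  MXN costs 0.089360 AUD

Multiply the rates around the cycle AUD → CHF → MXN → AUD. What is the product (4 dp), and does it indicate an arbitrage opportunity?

0.9767 (arbitrage exists)

Around AUD → CHF → MXN → AUD: 1 ÷ 1.6955 ÷ 0.053962 × 0.089360 = 0.976691
Product < 1; profitable direction is AUD → MXN → CHF → AUD.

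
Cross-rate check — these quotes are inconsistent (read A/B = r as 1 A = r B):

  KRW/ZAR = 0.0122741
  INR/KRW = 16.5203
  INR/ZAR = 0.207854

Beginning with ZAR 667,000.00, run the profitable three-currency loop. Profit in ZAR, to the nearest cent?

Profit: ZAR 16,717.40

Profitable loop is ZAR → KRW → INR → ZAR:
ZAR 667,000.00 ÷ 0.0122741 = KRW 54,342,070
KRW 54,342,070 ÷ 16.5203 = INR 3,289,411.81
INR 3,289,411.81 × 0.207854 = ZAR 683,717.40
Profit = ZAR 683,717.40 − ZAR 667,000.00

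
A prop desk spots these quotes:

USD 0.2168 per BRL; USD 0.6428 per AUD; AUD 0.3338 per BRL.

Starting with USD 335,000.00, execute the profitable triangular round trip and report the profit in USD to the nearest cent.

Profitable loop is USD → AUD → BRL → USD:
USD 335,000.00 ÷ 0.6428 = AUD 521,157.44
AUD 521,157.44 ÷ 0.3338 = BRL 1,561,286.51
BRL 1,561,286.51 × 0.2168 = USD 338,486.91
Profit = USD 338,486.91 − USD 335,000.00

Profit: USD 3,486.91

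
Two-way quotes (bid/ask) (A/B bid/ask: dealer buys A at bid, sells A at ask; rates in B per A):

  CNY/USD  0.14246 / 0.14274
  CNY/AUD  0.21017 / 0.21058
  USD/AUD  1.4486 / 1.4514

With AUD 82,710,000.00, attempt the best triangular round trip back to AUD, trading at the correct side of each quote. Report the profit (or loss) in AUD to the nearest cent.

Best loop AUD → USD → CNY → AUD:
AUD 82,710,000.00 ÷ 1.4514 (buy USD at ask) = USD 56,986,358.00
USD 56,986,358.00 ÷ 0.14274 (buy CNY at ask) = CNY 399,231,876.13
CNY 399,231,876.13 × 0.21017 (sell CNY at bid) = AUD 83,906,563.41

Net profit: AUD 1,196,563.41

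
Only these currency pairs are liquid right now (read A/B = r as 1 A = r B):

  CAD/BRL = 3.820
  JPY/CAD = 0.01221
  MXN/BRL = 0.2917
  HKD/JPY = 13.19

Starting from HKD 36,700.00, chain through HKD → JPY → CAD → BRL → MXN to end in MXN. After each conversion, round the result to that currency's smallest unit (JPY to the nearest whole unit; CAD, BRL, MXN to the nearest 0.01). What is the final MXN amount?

MXN 77,402.19

HKD 36,700.00 × 13.19 = JPY 484,073
JPY 484,073 × 0.01221 = CAD 5,910.53
CAD 5,910.53 × 3.820 = BRL 22,578.22
BRL 22,578.22 ÷ 0.2917 = MXN 77,402.19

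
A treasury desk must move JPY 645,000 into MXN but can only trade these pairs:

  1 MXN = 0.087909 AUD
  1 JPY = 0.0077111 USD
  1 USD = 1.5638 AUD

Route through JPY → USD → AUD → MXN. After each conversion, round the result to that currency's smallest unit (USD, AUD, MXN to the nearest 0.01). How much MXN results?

JPY 645,000 × 0.0077111 = USD 4,973.66
USD 4,973.66 × 1.5638 = AUD 7,777.81
AUD 7,777.81 ÷ 0.087909 = MXN 88,475.70

MXN 88,475.70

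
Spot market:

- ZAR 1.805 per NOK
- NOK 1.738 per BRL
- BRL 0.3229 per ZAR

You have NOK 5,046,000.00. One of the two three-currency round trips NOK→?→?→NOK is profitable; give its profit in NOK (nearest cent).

Profitable loop is NOK → ZAR → BRL → NOK:
NOK 5,046,000.00 × 1.805 = ZAR 9,108,030.00
ZAR 9,108,030.00 × 0.3229 = BRL 2,940,982.89
BRL 2,940,982.89 × 1.738 = NOK 5,111,428.26
Profit = NOK 5,111,428.26 − NOK 5,046,000.00

Profit: NOK 65,428.26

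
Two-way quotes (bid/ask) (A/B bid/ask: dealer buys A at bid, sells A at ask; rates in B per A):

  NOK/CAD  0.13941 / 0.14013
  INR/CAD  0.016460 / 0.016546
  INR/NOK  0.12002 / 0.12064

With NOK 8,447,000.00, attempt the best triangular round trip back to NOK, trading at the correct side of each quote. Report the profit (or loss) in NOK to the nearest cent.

Net profit: NOK 94,949.98

Best loop NOK → CAD → INR → NOK:
NOK 8,447,000.00 × 0.13941 (sell NOK at bid) = CAD 1,177,596.27
CAD 1,177,596.27 ÷ 0.016546 (buy INR at ask) = INR 71,171,054.64
INR 71,171,054.64 × 0.12002 (sell INR at bid) = NOK 8,541,949.98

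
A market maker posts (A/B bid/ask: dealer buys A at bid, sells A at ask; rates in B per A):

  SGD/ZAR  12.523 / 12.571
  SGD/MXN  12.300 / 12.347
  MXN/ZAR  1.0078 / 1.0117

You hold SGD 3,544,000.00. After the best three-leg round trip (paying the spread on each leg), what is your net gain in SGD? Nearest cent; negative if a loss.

Net profit: SGD 8,948.36

Best loop SGD → ZAR → MXN → SGD:
SGD 3,544,000.00 × 12.523 (sell SGD at bid) = ZAR 44,381,512.00
ZAR 44,381,512.00 ÷ 1.0117 (buy MXN at ask) = MXN 43,868,253.43
MXN 43,868,253.43 ÷ 12.347 (buy SGD at ask) = SGD 3,552,948.36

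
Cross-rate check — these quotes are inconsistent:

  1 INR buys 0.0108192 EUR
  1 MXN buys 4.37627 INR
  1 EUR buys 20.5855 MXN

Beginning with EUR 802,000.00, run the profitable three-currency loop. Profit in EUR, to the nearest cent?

Profit: EUR 20,836.77

Profitable loop is EUR → INR → MXN → EUR:
EUR 802,000.00 ÷ 0.0108192 = INR 74,127,477.08
INR 74,127,477.08 ÷ 4.37627 = MXN 16,938,506.33
MXN 16,938,506.33 ÷ 20.5855 = EUR 822,836.77
Profit = EUR 822,836.77 − EUR 802,000.00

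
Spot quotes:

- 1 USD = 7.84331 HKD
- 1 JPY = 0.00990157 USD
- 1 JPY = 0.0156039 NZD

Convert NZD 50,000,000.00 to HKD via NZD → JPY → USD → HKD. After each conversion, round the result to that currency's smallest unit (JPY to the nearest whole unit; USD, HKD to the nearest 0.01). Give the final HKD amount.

NZD 50,000,000.00 ÷ 0.0156039 = JPY 3,204,327,123
JPY 3,204,327,123 × 0.00990157 = USD 31,727,869.31
USD 31,727,869.31 × 7.84331 = HKD 248,851,514.64

HKD 248,851,514.64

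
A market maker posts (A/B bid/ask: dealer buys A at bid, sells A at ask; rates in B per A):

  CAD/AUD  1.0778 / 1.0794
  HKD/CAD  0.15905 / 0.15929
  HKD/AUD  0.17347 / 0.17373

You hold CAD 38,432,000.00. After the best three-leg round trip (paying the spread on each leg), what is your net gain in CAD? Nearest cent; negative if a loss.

Net profit: CAD 342,520.71

Best loop CAD → HKD → AUD → CAD:
CAD 38,432,000.00 ÷ 0.15929 (buy HKD at ask) = HKD 241,270,638.46
HKD 241,270,638.46 × 0.17347 (sell HKD at bid) = AUD 41,853,217.65
AUD 41,853,217.65 ÷ 1.0794 (buy CAD at ask) = CAD 38,774,520.71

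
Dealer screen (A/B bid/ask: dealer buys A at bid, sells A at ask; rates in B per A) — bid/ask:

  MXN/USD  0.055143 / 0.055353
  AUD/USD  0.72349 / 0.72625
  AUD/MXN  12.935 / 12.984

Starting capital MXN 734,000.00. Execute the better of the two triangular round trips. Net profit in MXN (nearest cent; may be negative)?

Net profit: MXN 4,888.53

Best loop MXN → AUD → USD → MXN:
MXN 734,000.00 ÷ 12.984 (buy AUD at ask) = AUD 56,531.12
AUD 56,531.12 × 0.72349 (sell AUD at bid) = USD 40,899.70
USD 40,899.70 ÷ 0.055353 (buy MXN at ask) = MXN 738,888.53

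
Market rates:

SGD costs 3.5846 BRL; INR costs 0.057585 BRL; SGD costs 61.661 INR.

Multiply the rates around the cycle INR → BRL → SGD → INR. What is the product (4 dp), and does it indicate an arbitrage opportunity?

0.9906 (arbitrage exists)

Around INR → BRL → SGD → INR: 1 × 0.057585 ÷ 3.5846 × 61.661 = 0.990556
Product < 1; profitable direction is INR → SGD → BRL → INR.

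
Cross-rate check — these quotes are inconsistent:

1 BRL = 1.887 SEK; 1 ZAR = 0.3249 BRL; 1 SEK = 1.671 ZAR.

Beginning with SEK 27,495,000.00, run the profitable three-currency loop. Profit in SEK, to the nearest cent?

Profit: SEK 672,725.86

Profitable loop is SEK → ZAR → BRL → SEK:
SEK 27,495,000.00 × 1.671 = ZAR 45,944,145.00
ZAR 45,944,145.00 × 0.3249 = BRL 14,927,252.71
BRL 14,927,252.71 × 1.887 = SEK 28,167,725.86
Profit = SEK 28,167,725.86 − SEK 27,495,000.00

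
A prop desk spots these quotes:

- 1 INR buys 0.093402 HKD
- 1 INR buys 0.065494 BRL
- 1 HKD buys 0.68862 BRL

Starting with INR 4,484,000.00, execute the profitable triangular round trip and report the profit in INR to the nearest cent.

Profit: INR 81,951.68

Profitable loop is INR → BRL → HKD → INR:
INR 4,484,000.00 × 0.065494 = BRL 293,675.10
BRL 293,675.10 ÷ 0.68862 = HKD 426,469.02
HKD 426,469.02 ÷ 0.093402 = INR 4,565,951.68
Profit = INR 4,565,951.68 − INR 4,484,000.00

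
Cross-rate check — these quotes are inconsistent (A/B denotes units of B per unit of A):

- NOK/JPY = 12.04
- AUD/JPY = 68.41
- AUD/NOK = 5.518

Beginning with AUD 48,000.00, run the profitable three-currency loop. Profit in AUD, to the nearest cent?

Profitable loop is AUD → JPY → NOK → AUD:
AUD 48,000.00 × 68.41 = JPY 3,283,680
JPY 3,283,680 ÷ 12.04 = NOK 272,730.90
NOK 272,730.90 ÷ 5.518 = AUD 49,425.68
Profit = AUD 49,425.68 − AUD 48,000.00

Profit: AUD 1,425.68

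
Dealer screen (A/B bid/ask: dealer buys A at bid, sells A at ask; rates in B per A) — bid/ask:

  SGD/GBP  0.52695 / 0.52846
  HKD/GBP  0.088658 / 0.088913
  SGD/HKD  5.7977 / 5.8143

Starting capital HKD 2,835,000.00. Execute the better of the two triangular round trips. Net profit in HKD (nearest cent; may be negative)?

Best loop HKD → SGD → GBP → HKD:
HKD 2,835,000.00 ÷ 5.8143 (buy SGD at ask) = SGD 487,590.94
SGD 487,590.94 × 0.52695 (sell SGD at bid) = GBP 256,936.05
GBP 256,936.05 ÷ 0.088913 (buy HKD at ask) = HKD 2,889,746.67

Net profit: HKD 54,746.67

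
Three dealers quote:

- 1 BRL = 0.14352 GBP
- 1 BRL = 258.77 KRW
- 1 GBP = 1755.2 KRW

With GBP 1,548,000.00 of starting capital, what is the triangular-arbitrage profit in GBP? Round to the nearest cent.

Profitable loop is GBP → BRL → KRW → GBP:
GBP 1,548,000.00 ÷ 0.14352 = BRL 10,785,953.18
BRL 10,785,953.18 × 258.77 = KRW 2,791,081,104
KRW 2,791,081,104 ÷ 1755.2 = GBP 1,590,178.39
Profit = GBP 1,590,178.39 − GBP 1,548,000.00

Profit: GBP 42,178.39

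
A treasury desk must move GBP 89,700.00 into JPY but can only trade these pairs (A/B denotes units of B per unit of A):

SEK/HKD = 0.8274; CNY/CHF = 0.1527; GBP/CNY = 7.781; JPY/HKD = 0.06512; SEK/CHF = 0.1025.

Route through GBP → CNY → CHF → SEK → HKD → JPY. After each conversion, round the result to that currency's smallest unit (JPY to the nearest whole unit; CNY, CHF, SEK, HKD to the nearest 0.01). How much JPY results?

JPY 13,211,258

GBP 89,700.00 × 7.781 = CNY 697,955.70
CNY 697,955.70 × 0.1527 = CHF 106,577.84
CHF 106,577.84 ÷ 0.1025 = SEK 1,039,783.80
SEK 1,039,783.80 × 0.8274 = HKD 860,317.12
HKD 860,317.12 ÷ 0.06512 = JPY 13,211,258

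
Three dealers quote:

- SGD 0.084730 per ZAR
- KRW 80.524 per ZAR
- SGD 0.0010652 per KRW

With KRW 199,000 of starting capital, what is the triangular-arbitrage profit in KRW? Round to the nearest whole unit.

Profit: KRW 2,452

Profitable loop is KRW → SGD → ZAR → KRW:
KRW 199,000 × 0.0010652 = SGD 211.97
SGD 211.97 ÷ 0.084730 = ZAR 2,501.77
ZAR 2,501.77 × 80.524 = KRW 201,452
Profit = KRW 201,452 − KRW 199,000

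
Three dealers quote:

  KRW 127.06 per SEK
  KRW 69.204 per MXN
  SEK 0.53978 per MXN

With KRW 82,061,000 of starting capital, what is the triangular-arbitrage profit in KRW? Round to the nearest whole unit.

Profitable loop is KRW → SEK → MXN → KRW:
KRW 82,061,000 ÷ 127.06 = SEK 645,844.48
SEK 645,844.48 ÷ 0.53978 = MXN 1,196,495.76
MXN 1,196,495.76 × 69.204 = KRW 82,802,293
Profit = KRW 82,802,293 − KRW 82,061,000

Profit: KRW 741,293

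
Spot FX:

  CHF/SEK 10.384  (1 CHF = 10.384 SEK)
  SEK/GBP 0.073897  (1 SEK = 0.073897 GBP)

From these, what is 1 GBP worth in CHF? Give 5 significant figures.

1 GBP ÷ 0.073897 = 13.5323 SEK
13.5323 SEK ÷ 10.384 = 1.30319 CHF

GBP/CHF = 1.3032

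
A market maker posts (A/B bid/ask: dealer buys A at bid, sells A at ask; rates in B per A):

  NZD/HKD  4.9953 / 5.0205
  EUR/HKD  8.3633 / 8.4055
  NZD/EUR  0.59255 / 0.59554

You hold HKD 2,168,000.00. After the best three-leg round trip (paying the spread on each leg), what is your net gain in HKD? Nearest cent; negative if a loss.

Best loop HKD → EUR → NZD → HKD:
HKD 2,168,000.00 ÷ 8.4055 (buy EUR at ask) = EUR 257,926.36
EUR 257,926.36 ÷ 0.59554 (buy NZD at ask) = NZD 433,096.61
NZD 433,096.61 × 4.9953 (sell NZD at bid) = HKD 2,163,447.52

Net result: HKD -4,552.48 (no profitable arbitrage after spreads)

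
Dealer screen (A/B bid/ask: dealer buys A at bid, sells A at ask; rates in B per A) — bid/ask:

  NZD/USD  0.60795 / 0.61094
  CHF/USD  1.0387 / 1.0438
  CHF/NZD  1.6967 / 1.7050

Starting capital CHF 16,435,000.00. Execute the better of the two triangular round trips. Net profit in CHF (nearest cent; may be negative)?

Best loop CHF → USD → NZD → CHF:
CHF 16,435,000.00 × 1.0387 (sell CHF at bid) = USD 17,071,034.50
USD 17,071,034.50 ÷ 0.61094 (buy NZD at ask) = NZD 27,942,243.92
NZD 27,942,243.92 ÷ 1.7050 (buy CHF at ask) = CHF 16,388,412.86

Net result: CHF -46,587.14 (no profitable arbitrage after spreads)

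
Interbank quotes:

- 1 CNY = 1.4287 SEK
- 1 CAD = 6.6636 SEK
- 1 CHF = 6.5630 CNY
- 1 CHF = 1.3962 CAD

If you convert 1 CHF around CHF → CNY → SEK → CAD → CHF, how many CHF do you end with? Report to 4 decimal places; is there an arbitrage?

Around CHF → CNY → SEK → CAD → CHF: 1 × 6.5630 × 1.4287 ÷ 6.6636 ÷ 1.3962 = 1.007829
Product > 1; profitable direction is CHF → CNY → SEK → CAD → CHF.

1.0078 (arbitrage exists)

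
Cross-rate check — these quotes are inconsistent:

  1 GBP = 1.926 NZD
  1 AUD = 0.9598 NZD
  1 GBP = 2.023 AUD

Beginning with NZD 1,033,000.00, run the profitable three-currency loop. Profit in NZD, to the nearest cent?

Profit: NZD 8,407.42

Profitable loop is NZD → GBP → AUD → NZD:
NZD 1,033,000.00 ÷ 1.926 = GBP 536,344.76
GBP 536,344.76 × 2.023 = AUD 1,085,025.44
AUD 1,085,025.44 × 0.9598 = NZD 1,041,407.42
Profit = NZD 1,041,407.42 − NZD 1,033,000.00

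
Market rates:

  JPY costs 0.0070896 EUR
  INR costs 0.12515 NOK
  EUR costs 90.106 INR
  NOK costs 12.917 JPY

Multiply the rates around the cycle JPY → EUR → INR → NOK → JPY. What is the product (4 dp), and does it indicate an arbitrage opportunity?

1.0327 (arbitrage exists)

Around JPY → EUR → INR → NOK → JPY: 1 × 0.0070896 × 90.106 × 0.12515 × 12.917 = 1.032685
Product > 1; profitable direction is JPY → EUR → INR → NOK → JPY.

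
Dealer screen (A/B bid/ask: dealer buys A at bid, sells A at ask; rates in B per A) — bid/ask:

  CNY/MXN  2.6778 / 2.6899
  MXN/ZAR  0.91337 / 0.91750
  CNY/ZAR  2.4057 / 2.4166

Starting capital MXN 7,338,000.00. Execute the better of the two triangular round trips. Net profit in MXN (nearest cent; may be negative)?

Net profit: MXN 88,733.10

Best loop MXN → ZAR → CNY → MXN:
MXN 7,338,000.00 × 0.91337 (sell MXN at bid) = ZAR 6,702,309.06
ZAR 6,702,309.06 ÷ 2.4166 (buy CNY at ask) = CNY 2,773,445.78
CNY 2,773,445.78 × 2.6778 (sell CNY at bid) = MXN 7,426,733.10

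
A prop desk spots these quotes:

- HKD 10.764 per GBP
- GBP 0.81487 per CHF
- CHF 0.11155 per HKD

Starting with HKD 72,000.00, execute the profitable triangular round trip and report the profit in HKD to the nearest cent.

Profit: HKD 1,586.97

Profitable loop is HKD → GBP → CHF → HKD:
HKD 72,000.00 ÷ 10.764 = GBP 6,688.96
GBP 6,688.96 ÷ 0.81487 = CHF 8,208.63
CHF 8,208.63 ÷ 0.11155 = HKD 73,586.97
Profit = HKD 73,586.97 − HKD 72,000.00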